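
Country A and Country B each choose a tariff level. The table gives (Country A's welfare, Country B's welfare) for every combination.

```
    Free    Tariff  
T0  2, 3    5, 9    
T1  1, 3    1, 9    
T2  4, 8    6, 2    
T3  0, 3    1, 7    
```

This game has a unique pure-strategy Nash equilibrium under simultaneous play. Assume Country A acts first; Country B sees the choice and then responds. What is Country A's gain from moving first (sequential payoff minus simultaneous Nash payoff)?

Work backward from Country B's decision.
- T0: BR = Tariff, leader payoff 5.
- T1: BR = Tariff, leader payoff 1.
- T2: BR = Free, leader payoff 4.
- T3: BR = Tariff, leader payoff 1.
Country A's induced payoffs are 5, 1, 4, 1, so Country A commits to T0. Subgame-perfect outcome: (T0, Tariff) with payoffs (5, 9).
For the simultaneous game, intersect best replies.
Country A's best replies: Free→T2; Tariff→T2.
Country B's best replies: T0→Tariff; T1→Tariff; T2→Free; T3→Tariff.
The unique mutual best reply is (T2, Free), giving (4, 8).
Country A's commitment gain: 5 − 4 = 1.

1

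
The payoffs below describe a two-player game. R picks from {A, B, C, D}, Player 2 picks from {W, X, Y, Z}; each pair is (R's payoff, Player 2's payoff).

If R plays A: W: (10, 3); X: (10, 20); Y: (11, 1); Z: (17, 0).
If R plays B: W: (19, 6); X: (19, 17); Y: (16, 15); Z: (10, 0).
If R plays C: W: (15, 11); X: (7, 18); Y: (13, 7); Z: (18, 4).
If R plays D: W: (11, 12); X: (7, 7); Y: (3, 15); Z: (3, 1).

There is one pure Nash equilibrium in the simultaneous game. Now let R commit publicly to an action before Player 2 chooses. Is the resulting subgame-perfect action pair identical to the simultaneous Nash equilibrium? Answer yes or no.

yes

Work backward from Player 2's decision.
- A → Player 2 plays X (best of 3, 20, 1, 0); R gets 10.
- B → Player 2 plays X (best of 6, 17, 15, 0); R gets 19.
- C → Player 2 plays X (best of 11, 18, 7, 4); R gets 7.
- D → Player 2 plays Y (best of 12, 7, 15, 1); R gets 3.
R's induced payoffs are 10, 19, 7, 3, so R commits to B. Subgame-perfect outcome: (B, X) with payoffs (19, 17).
For the simultaneous game, intersect best replies.
R's best replies: W→B; X→B; Y→B; Z→C.
Player 2's best replies: A→X; B→X; C→X; D→Y.
Only (B, X) has each player best-responding; Nash payoffs (19, 17).
Sequential outcome (B, X) coincides with the Nash profile (B, X).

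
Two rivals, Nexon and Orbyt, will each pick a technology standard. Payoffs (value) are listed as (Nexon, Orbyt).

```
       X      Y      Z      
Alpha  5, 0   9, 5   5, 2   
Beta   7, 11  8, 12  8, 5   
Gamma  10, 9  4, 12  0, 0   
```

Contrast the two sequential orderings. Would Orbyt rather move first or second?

first

If Nexon leads: Orbyt's best replies are Alpha→Y, Beta→Y, Gamma→Y; Nexon's induced payoffs 9, 8, 4; outcome (Alpha, Y), payoffs (9, 5).
If Orbyt leads: Nexon's best replies are X→Gamma, Y→Alpha, Z→Beta; Orbyt's induced payoffs 9, 5, 5; outcome (Gamma, X), payoffs (10, 9).
Orbyt gets 9 moving first and 5 moving second, so Orbyt prefers to move first.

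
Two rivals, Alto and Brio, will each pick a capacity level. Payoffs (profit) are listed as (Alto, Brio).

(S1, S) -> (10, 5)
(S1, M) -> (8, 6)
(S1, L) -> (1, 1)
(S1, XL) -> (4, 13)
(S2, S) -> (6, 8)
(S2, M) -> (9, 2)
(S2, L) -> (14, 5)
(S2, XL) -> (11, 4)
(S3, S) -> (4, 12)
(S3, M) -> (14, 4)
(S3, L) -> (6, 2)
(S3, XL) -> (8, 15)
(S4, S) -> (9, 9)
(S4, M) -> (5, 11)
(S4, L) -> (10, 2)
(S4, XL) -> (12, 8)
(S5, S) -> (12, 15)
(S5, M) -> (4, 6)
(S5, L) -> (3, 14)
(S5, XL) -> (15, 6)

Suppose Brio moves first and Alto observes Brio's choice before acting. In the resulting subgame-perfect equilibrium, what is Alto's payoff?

Alto best-responds to each possible Brio move:
- S: BR = S5, leader payoff 15.
- M: BR = S3, leader payoff 4.
- L: BR = S2, leader payoff 5.
- XL: BR = S5, leader payoff 6.
Maximizing over 15, 4, 5, 6, Brio chooses S. Subgame-perfect outcome: (S5, S) with payoffs (12, 15).

12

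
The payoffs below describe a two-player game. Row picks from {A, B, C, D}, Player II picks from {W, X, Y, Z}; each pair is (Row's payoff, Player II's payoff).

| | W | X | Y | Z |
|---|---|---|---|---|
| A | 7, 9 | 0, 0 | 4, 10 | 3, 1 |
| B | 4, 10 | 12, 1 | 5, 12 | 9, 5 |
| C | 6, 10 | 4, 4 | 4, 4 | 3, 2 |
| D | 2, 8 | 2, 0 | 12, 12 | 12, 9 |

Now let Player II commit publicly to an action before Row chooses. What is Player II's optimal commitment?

Work backward from Row's decision.
- W → Row plays A (best of 7, 4, 6, 2); Player II gets 9.
- X → Row plays B (best of 0, 12, 4, 2); Player II gets 1.
- Y → Row plays D (best of 4, 5, 4, 12); Player II gets 12.
- Z → Row plays D (best of 3, 9, 3, 12); Player II gets 9.
Among 9, 1, 12, 9, the best is 12 at Y. Subgame-perfect outcome: (D, Y) with payoffs (12, 12).

Y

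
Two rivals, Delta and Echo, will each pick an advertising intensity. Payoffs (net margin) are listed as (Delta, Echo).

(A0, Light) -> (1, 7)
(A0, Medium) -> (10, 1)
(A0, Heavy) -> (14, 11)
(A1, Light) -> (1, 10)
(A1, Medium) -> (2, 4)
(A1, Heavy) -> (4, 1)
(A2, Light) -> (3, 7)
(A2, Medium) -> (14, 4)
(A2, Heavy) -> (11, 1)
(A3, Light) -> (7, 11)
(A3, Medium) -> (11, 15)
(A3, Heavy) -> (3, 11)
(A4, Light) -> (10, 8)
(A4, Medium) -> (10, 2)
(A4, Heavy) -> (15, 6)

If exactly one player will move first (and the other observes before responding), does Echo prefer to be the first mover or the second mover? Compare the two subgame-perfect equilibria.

If Delta leads: Echo's best replies are A0→Heavy, A1→Light, A2→Light, A3→Medium, A4→Light; Delta's induced payoffs 14, 1, 3, 11, 10; outcome (A0, Heavy), payoffs (14, 11).
If Echo leads: Delta's best replies are Light→A4, Medium→A2, Heavy→A4; Echo's induced payoffs 8, 4, 6; outcome (A4, Light), payoffs (10, 8).
Echo gets 8 moving first and 11 moving second, so Echo prefers to move second.

second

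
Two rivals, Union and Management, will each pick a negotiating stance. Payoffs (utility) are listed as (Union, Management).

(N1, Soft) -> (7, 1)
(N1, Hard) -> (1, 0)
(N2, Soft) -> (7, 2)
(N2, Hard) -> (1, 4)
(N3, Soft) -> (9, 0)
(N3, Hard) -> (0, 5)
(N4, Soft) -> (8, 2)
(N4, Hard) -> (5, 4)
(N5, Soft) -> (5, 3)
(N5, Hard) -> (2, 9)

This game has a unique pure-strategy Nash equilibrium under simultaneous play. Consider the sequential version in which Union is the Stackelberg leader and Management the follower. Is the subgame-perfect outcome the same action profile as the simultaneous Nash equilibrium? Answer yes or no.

no

Management best-responds to each possible Union move:
- N1: Management compares 1, 0 and picks Soft; Union would get 7.
- N2: Management compares 2, 4 and picks Hard; Union would get 1.
- N3: Management compares 0, 5 and picks Hard; Union would get 0.
- N4: Management compares 2, 4 and picks Hard; Union would get 5.
- N5: Management compares 3, 9 and picks Hard; Union would get 2.
Among 7, 1, 0, 5, 2, the best is 7 at N1. Subgame-perfect outcome: (N1, Soft) with payoffs (7, 1).
Under simultaneous play:
Union's best replies: Soft→N3; Hard→N4.
Management's best replies: N1→Soft; N2→Hard; N3→Hard; N4→Hard; N5→Hard.
Only (N4, Hard) has each player best-responding; Nash payoffs (5, 4).
Sequential outcome (N1, Soft) differs from the Nash profile (N4, Hard).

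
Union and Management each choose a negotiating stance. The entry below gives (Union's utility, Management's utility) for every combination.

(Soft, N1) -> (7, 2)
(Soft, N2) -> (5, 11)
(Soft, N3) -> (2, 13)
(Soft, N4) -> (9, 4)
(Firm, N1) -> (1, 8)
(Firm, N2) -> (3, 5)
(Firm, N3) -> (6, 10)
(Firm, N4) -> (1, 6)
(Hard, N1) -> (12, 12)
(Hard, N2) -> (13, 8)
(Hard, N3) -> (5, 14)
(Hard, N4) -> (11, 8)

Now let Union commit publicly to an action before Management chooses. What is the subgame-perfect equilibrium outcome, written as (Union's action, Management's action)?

Backward induction with Union moving first.
- Soft: BR = N3, leader payoff 2.
- Firm: BR = N3, leader payoff 6.
- Hard: BR = N3, leader payoff 5.
Union's induced payoffs are 2, 6, 5, so Union commits to Firm. Subgame-perfect outcome: (Firm, N3) with payoffs (6, 10).

(Firm, N3)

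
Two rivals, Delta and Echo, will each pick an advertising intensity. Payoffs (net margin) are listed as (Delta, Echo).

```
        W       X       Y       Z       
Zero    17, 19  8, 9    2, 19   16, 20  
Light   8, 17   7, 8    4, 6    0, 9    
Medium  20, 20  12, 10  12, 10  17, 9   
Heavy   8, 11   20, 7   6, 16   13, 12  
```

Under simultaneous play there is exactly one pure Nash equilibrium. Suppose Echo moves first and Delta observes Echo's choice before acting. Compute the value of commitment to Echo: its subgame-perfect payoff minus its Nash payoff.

Backward induction with Echo moving first.
- W: Delta compares 17, 8, 20, 8 and picks Medium; Echo would get 20.
- X: Delta compares 8, 7, 12, 20 and picks Heavy; Echo would get 7.
- Y: Delta compares 2, 4, 12, 6 and picks Medium; Echo would get 10.
- Z: Delta compares 16, 0, 17, 13 and picks Medium; Echo would get 9.
Among 20, 7, 10, 9, the best is 20 at W. Subgame-perfect outcome: (Medium, W) with payoffs (20, 20).
Now find the simultaneous Nash equilibrium.
Delta's best replies: W→Medium; X→Heavy; Y→Medium; Z→Medium.
Echo's best replies: Zero→Z; Light→W; Medium→W; Heavy→Y.
The unique mutual best reply is (Medium, W), giving (20, 20).
Echo's commitment gain: 20 − 20 = 0.

0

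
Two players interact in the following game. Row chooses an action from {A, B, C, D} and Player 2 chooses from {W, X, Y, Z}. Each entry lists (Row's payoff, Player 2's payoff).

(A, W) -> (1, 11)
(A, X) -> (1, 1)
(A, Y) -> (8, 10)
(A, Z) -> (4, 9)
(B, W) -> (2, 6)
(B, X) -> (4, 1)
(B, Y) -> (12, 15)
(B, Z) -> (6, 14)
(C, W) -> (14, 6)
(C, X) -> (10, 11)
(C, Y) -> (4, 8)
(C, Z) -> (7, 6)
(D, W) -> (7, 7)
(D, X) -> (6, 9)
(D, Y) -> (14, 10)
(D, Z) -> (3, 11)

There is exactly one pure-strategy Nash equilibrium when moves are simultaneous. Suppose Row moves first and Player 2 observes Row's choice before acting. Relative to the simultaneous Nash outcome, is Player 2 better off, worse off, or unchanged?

Player 2 best-responds to each possible Row move:
- A: Player 2 compares 11, 1, 10, 9 and picks W; Row would get 1.
- B: Player 2 compares 6, 1, 15, 14 and picks Y; Row would get 12.
- C: Player 2 compares 6, 11, 8, 6 and picks X; Row would get 10.
- D: Player 2 compares 7, 9, 10, 11 and picks Z; Row would get 3.
Maximizing over 1, 12, 10, 3, Row chooses B. Subgame-perfect outcome: (B, Y) with payoffs (12, 15).
Under simultaneous play:
Row's best replies: W→C; X→C; Y→D; Z→C.
Player 2's best replies: A→W; B→Y; C→X; D→Z.
Only (C, X) has each player best-responding; Nash payoffs (10, 11).
Player 2 earns 15 sequentially versus 11 at the Nash outcome: better off.

better off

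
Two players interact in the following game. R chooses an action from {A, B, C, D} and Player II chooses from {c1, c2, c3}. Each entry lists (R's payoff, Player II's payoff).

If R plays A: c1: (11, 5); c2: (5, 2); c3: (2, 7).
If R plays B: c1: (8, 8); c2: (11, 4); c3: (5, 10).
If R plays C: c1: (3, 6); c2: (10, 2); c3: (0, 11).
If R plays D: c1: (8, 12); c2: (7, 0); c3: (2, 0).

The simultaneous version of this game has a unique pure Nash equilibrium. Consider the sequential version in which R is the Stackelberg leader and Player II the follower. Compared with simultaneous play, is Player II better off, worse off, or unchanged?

Player II best-responds to each possible R move:
- A → Player II plays c3 (best of 5, 2, 7); R gets 2.
- B → Player II plays c3 (best of 8, 4, 10); R gets 5.
- C → Player II plays c3 (best of 6, 2, 11); R gets 0.
- D → Player II plays c1 (best of 12, 0, 0); R gets 8.
Among 2, 5, 0, 8, the best is 8 at D. Subgame-perfect outcome: (D, c1) with payoffs (8, 12).
Now find the simultaneous Nash equilibrium.
R's best replies: c1→A; c2→B; c3→B.
Player II's best replies: A→c3; B→c3; C→c3; D→c1.
Only (B, c3) has each player best-responding; Nash payoffs (5, 10).
Player II earns 12 sequentially versus 10 at the Nash outcome: better off.

better off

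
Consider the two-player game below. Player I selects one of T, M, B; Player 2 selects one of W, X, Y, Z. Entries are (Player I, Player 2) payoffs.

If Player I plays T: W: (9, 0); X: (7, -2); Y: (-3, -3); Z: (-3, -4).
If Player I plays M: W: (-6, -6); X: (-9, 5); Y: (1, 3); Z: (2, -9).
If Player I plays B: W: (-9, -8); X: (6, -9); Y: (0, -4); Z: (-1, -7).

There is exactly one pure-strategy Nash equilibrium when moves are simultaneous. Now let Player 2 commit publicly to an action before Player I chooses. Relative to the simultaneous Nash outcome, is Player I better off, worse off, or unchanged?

Backward induction with Player 2 moving first.
- W: Player I compares 9, -6, -9 and picks T; Player 2 would get 0.
- X: Player I compares 7, -9, 6 and picks T; Player 2 would get -2.
- Y: Player I compares -3, 1, 0 and picks M; Player 2 would get 3.
- Z: Player I compares -3, 2, -1 and picks M; Player 2 would get -9.
Maximizing over 0, -2, 3, -9, Player 2 chooses Y. Subgame-perfect outcome: (M, Y) with payoffs (1, 3).
Under simultaneous play:
Player I's best replies: W→T; X→T; Y→M; Z→M.
Player 2's best replies: T→W; M→X; B→Y.
Only (T, W) has each player best-responding; Nash payoffs (9, 0).
Player I earns 1 sequentially versus 9 at the Nash outcome: worse off.

worse off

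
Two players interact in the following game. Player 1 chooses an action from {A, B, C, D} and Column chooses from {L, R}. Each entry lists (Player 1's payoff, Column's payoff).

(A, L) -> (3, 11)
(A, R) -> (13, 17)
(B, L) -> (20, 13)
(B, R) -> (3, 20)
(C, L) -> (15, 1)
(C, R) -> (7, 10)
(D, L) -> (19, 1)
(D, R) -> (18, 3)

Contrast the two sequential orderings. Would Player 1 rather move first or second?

second

If Player 1 leads: Column's best replies are A→R, B→R, C→R, D→R; Player 1's induced payoffs 13, 3, 7, 18; outcome (D, R), payoffs (18, 3).
If Column leads: Player 1's best replies are L→B, R→D; Column's induced payoffs 13, 3; outcome (B, L), payoffs (20, 13).
Player 1 gets 18 moving first and 20 moving second, so Player 1 prefers to move second.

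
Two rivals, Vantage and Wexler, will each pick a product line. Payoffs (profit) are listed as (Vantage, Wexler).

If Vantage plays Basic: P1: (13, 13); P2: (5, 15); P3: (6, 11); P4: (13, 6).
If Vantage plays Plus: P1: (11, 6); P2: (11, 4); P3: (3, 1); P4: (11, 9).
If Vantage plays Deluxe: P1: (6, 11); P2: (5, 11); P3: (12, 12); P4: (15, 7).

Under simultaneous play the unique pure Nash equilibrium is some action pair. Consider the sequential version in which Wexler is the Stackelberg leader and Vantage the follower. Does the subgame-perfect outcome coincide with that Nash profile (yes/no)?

Backward induction with Wexler moving first.
- P1: BR = Basic, leader payoff 13.
- P2: BR = Plus, leader payoff 4.
- P3: BR = Deluxe, leader payoff 12.
- P4: BR = Deluxe, leader payoff 7.
Wexler's induced payoffs are 13, 4, 12, 7, so Wexler commits to P1. Subgame-perfect outcome: (Basic, P1) with payoffs (13, 13).
For the simultaneous game, intersect best replies.
Vantage's best replies: P1→Basic; P2→Plus; P3→Deluxe; P4→Deluxe.
Wexler's best replies: Basic→P2; Plus→P4; Deluxe→P3.
Only (Deluxe, P3) has each player best-responding; Nash payoffs (12, 12).
Sequential outcome (Basic, P1) differs from the Nash profile (Deluxe, P3).

no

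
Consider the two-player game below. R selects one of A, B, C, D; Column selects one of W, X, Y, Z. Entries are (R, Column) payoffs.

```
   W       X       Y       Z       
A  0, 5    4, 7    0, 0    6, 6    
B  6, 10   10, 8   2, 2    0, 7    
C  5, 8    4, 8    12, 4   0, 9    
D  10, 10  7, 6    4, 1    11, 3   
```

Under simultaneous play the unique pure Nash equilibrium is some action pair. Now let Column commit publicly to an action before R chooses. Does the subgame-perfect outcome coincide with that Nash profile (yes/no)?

yes

Solve by backward induction (Column leads).
- W: BR = D, leader payoff 10.
- X: BR = B, leader payoff 8.
- Y: BR = C, leader payoff 4.
- Z: BR = D, leader payoff 3.
Column's induced payoffs are 10, 8, 4, 3, so Column commits to W. Subgame-perfect outcome: (D, W) with payoffs (10, 10).
Now find the simultaneous Nash equilibrium.
R's best replies: W→D; X→B; Y→C; Z→D.
Column's best replies: A→X; B→W; C→Z; D→W.
The unique mutual best reply is (D, W), giving (10, 10).
Sequential outcome (D, W) coincides with the Nash profile (D, W).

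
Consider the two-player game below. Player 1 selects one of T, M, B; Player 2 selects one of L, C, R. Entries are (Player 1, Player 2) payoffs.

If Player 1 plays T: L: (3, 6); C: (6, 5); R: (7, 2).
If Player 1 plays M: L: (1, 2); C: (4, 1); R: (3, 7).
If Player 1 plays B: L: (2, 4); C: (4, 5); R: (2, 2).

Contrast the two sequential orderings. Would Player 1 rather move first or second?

If Player 1 leads: Player 2's best replies are T→L, M→R, B→C; Player 1's induced payoffs 3, 3, 4; outcome (B, C), payoffs (4, 5).
If Player 2 leads: Player 1's best replies are L→T, C→T, R→T; Player 2's induced payoffs 6, 5, 2; outcome (T, L), payoffs (3, 6).
Player 1 gets 4 moving first and 3 moving second, so Player 1 prefers to move first.

first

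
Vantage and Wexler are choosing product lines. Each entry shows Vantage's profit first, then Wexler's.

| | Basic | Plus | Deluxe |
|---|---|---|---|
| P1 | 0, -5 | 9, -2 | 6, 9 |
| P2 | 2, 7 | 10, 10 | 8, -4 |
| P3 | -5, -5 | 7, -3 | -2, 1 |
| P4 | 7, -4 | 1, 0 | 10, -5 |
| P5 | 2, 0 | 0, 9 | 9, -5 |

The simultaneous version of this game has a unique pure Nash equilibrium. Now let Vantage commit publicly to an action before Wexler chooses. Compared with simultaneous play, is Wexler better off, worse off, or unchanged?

unchanged

Solve by backward induction (Vantage leads).
- P1: Wexler compares -5, -2, 9 and picks Deluxe; Vantage would get 6.
- P2: Wexler compares 7, 10, -4 and picks Plus; Vantage would get 10.
- P3: Wexler compares -5, -3, 1 and picks Deluxe; Vantage would get -2.
- P4: Wexler compares -4, 0, -5 and picks Plus; Vantage would get 1.
- P5: Wexler compares 0, 9, -5 and picks Plus; Vantage would get 0.
Maximizing over 6, 10, -2, 1, 0, Vantage chooses P2. Subgame-perfect outcome: (P2, Plus) with payoffs (10, 10).
Under simultaneous play:
Vantage's best replies: Basic→P4; Plus→P2; Deluxe→P4.
Wexler's best replies: P1→Deluxe; P2→Plus; P3→Deluxe; P4→Plus; P5→Plus.
The unique mutual best reply is (P2, Plus), giving (10, 10).
Wexler earns 10 sequentially versus 10 at the Nash outcome: unchanged.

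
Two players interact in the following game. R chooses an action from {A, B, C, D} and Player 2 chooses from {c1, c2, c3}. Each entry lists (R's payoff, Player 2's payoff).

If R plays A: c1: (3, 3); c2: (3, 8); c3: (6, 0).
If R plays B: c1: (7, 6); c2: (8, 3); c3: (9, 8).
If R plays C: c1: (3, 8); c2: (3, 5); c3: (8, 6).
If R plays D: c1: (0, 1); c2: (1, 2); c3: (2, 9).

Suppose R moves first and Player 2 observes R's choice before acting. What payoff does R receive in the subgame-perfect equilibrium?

Backward induction with R moving first.
- A: BR = c2, leader payoff 3.
- B: BR = c3, leader payoff 9.
- C: BR = c1, leader payoff 3.
- D: BR = c3, leader payoff 2.
Maximizing over 3, 9, 3, 2, R chooses B. Subgame-perfect outcome: (B, c3) with payoffs (9, 8).

9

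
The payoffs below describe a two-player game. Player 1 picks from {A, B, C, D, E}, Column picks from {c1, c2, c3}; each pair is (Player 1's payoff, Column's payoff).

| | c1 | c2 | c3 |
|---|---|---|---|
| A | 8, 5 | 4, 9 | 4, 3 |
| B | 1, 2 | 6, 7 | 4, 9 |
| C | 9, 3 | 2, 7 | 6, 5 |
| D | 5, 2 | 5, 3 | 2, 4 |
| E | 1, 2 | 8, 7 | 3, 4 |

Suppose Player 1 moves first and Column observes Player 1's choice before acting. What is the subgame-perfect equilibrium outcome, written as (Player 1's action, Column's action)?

(E, c2)

Backward induction with Player 1 moving first.
- A: Column compares 5, 9, 3 and picks c2; Player 1 would get 4.
- B: Column compares 2, 7, 9 and picks c3; Player 1 would get 4.
- C: Column compares 3, 7, 5 and picks c2; Player 1 would get 2.
- D: Column compares 2, 3, 4 and picks c3; Player 1 would get 2.
- E: Column compares 2, 7, 4 and picks c2; Player 1 would get 8.
Among 4, 4, 2, 2, 8, the best is 8 at E. Subgame-perfect outcome: (E, c2) with payoffs (8, 7).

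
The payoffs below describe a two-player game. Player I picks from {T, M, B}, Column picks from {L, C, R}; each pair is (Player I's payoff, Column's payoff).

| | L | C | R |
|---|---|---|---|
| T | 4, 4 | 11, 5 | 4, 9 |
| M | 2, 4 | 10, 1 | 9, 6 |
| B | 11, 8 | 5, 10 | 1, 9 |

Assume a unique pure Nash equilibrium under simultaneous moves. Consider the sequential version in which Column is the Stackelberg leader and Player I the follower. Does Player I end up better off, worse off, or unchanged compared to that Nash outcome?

Backward induction with Column moving first.
- L: BR = B, leader payoff 8.
- C: BR = T, leader payoff 5.
- R: BR = M, leader payoff 6.
Column's induced payoffs are 8, 5, 6, so Column commits to L. Subgame-perfect outcome: (B, L) with payoffs (11, 8).
For the simultaneous game, intersect best replies.
Player I's best replies: L→B; C→T; R→M.
Column's best replies: T→R; M→R; B→C.
The unique mutual best reply is (M, R), giving (9, 6).
Player I earns 11 sequentially versus 9 at the Nash outcome: better off.

better off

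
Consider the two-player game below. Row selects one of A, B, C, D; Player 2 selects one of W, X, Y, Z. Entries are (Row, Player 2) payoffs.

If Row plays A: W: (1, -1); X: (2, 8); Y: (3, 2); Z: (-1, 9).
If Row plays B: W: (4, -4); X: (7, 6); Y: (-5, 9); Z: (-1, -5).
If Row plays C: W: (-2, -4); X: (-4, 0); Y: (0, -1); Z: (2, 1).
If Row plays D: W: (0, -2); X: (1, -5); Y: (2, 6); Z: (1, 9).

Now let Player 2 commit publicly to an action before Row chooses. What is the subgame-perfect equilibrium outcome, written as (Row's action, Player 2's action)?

(B, X)

Backward induction with Player 2 moving first.
- W: BR = B, leader payoff -4.
- X: BR = B, leader payoff 6.
- Y: BR = A, leader payoff 2.
- Z: BR = C, leader payoff 1.
Player 2's induced payoffs are -4, 6, 2, 1, so Player 2 commits to X. Subgame-perfect outcome: (B, X) with payoffs (7, 6).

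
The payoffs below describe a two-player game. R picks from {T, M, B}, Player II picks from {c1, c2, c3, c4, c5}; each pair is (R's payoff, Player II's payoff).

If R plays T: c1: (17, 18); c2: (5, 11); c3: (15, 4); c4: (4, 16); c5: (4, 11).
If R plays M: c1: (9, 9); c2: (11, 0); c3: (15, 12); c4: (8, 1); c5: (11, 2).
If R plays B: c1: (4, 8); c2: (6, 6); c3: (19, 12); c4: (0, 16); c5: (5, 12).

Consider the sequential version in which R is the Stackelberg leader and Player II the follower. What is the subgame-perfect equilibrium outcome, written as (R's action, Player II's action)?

Player II best-responds to each possible R move:
- T: BR = c1, leader payoff 17.
- M: BR = c3, leader payoff 15.
- B: BR = c4, leader payoff 0.
R's induced payoffs are 17, 15, 0, so R commits to T. Subgame-perfect outcome: (T, c1) with payoffs (17, 18).

(T, c1)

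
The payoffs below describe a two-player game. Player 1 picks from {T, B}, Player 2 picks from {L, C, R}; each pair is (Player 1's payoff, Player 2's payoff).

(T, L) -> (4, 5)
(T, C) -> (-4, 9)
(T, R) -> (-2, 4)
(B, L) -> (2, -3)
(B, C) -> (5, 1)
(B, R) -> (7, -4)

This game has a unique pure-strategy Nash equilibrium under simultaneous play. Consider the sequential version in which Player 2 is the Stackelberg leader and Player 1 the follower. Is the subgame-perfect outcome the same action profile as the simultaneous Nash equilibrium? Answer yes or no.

no

Solve by backward induction (Player 2 leads).
- L: Player 1 compares 4, 2 and picks T; Player 2 would get 5.
- C: Player 1 compares -4, 5 and picks B; Player 2 would get 1.
- R: Player 1 compares -2, 7 and picks B; Player 2 would get -4.
Player 2's induced payoffs are 5, 1, -4, so Player 2 commits to L. Subgame-perfect outcome: (T, L) with payoffs (4, 5).
Under simultaneous play:
Player 1's best replies: L→T; C→B; R→B.
Player 2's best replies: T→C; B→C.
Only (B, C) has each player best-responding; Nash payoffs (5, 1).
Sequential outcome (T, L) differs from the Nash profile (B, C).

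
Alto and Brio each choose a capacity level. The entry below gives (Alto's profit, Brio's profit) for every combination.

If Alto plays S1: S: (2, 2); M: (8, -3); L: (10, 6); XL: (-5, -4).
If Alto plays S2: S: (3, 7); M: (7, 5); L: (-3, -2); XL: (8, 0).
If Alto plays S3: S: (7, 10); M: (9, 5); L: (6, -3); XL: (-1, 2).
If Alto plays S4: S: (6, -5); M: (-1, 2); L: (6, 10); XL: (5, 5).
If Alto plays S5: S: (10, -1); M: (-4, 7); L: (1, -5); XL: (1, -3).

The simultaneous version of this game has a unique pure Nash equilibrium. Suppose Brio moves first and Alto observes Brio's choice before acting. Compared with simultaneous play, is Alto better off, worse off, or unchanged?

unchanged

Work backward from Alto's decision.
- S: Alto compares 2, 3, 7, 6, 10 and picks S5; Brio would get -1.
- M: Alto compares 8, 7, 9, -1, -4 and picks S3; Brio would get 5.
- L: Alto compares 10, -3, 6, 6, 1 and picks S1; Brio would get 6.
- XL: Alto compares -5, 8, -1, 5, 1 and picks S2; Brio would get 0.
Maximizing over -1, 5, 6, 0, Brio chooses L. Subgame-perfect outcome: (S1, L) with payoffs (10, 6).
Under simultaneous play:
Alto's best replies: S→S5; M→S3; L→S1; XL→S2.
Brio's best replies: S1→L; S2→S; S3→S; S4→L; S5→M.
The unique mutual best reply is (S1, L), giving (10, 6).
Alto earns 10 sequentially versus 10 at the Nash outcome: unchanged.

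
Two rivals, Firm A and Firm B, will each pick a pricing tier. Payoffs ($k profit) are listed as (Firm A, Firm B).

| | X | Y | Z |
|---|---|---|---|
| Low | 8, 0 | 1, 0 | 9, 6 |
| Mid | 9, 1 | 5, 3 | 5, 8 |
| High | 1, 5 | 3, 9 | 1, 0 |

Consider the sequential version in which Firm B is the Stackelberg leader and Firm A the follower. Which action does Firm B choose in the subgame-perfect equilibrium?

Z

Backward induction with Firm B moving first.
- X: BR = Mid, leader payoff 1.
- Y: BR = Mid, leader payoff 3.
- Z: BR = Low, leader payoff 6.
Among 1, 3, 6, the best is 6 at Z. Subgame-perfect outcome: (Low, Z) with payoffs (9, 6).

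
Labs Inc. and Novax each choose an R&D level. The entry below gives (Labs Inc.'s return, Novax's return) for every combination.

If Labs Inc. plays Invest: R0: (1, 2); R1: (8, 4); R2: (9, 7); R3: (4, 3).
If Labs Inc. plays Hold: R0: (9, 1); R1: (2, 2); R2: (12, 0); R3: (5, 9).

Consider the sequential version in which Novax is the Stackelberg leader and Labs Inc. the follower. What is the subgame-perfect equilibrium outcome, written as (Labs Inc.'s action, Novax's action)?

(Hold, R3)

Solve by backward induction (Novax leads).
- R0: Labs Inc. compares 1, 9 and picks Hold; Novax would get 1.
- R1: Labs Inc. compares 8, 2 and picks Invest; Novax would get 4.
- R2: Labs Inc. compares 9, 12 and picks Hold; Novax would get 0.
- R3: Labs Inc. compares 4, 5 and picks Hold; Novax would get 9.
Among 1, 4, 0, 9, the best is 9 at R3. Subgame-perfect outcome: (Hold, R3) with payoffs (5, 9).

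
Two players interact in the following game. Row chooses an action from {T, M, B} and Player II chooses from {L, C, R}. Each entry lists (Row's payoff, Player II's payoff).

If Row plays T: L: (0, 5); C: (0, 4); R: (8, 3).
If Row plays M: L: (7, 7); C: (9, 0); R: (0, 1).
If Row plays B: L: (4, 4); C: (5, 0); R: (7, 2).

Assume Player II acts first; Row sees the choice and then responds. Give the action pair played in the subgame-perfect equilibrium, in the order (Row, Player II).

(M, L)

Solve by backward induction (Player II leads).
- L: BR = M, leader payoff 7.
- C: BR = M, leader payoff 0.
- R: BR = T, leader payoff 3.
Player II's induced payoffs are 7, 0, 3, so Player II commits to L. Subgame-perfect outcome: (M, L) with payoffs (7, 7).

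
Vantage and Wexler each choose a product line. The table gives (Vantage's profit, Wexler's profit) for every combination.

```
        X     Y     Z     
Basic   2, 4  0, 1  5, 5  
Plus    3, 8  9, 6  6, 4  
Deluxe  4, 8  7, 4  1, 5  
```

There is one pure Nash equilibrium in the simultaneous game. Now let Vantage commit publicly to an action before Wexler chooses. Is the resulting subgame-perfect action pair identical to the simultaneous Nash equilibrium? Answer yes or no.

Work backward from Wexler's decision.
- Basic → Wexler plays Z (best of 4, 1, 5); Vantage gets 5.
- Plus → Wexler plays X (best of 8, 6, 4); Vantage gets 3.
- Deluxe → Wexler plays X (best of 8, 4, 5); Vantage gets 4.
Maximizing over 5, 3, 4, Vantage chooses Basic. Subgame-perfect outcome: (Basic, Z) with payoffs (5, 5).
For the simultaneous game, intersect best replies.
Vantage's best replies: X→Deluxe; Y→Plus; Z→Plus.
Wexler's best replies: Basic→Z; Plus→X; Deluxe→X.
Only (Deluxe, X) has each player best-responding; Nash payoffs (4, 8).
Sequential outcome (Basic, Z) differs from the Nash profile (Deluxe, X).

no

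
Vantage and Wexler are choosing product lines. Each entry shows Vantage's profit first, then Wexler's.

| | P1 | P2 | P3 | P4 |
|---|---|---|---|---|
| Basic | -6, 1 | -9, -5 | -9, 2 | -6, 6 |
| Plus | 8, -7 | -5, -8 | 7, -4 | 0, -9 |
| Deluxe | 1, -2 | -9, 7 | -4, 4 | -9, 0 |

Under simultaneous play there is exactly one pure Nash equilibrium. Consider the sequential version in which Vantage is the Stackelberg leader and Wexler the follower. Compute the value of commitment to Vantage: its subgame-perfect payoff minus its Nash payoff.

Backward induction with Vantage moving first.
- Basic: Wexler compares 1, -5, 2, 6 and picks P4; Vantage would get -6.
- Plus: Wexler compares -7, -8, -4, -9 and picks P3; Vantage would get 7.
- Deluxe: Wexler compares -2, 7, 4, 0 and picks P2; Vantage would get -9.
Vantage's induced payoffs are -6, 7, -9, so Vantage commits to Plus. Subgame-perfect outcome: (Plus, P3) with payoffs (7, -4).
Now find the simultaneous Nash equilibrium.
Vantage's best replies: P1→Plus; P2→Plus; P3→Plus; P4→Plus.
Wexler's best replies: Basic→P4; Plus→P3; Deluxe→P2.
The unique mutual best reply is (Plus, P3), giving (7, -4).
Vantage's commitment gain: 7 − 7 = 0.

0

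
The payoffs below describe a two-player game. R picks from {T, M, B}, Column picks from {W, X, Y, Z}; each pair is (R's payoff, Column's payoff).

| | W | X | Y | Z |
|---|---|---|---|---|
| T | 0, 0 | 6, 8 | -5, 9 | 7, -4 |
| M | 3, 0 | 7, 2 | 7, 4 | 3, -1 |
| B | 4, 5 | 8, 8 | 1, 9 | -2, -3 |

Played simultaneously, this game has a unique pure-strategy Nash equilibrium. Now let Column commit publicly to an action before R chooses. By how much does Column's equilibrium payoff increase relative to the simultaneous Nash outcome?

4

Work backward from R's decision.
- W: R compares 0, 3, 4 and picks B; Column would get 5.
- X: R compares 6, 7, 8 and picks B; Column would get 8.
- Y: R compares -5, 7, 1 and picks M; Column would get 4.
- Z: R compares 7, 3, -2 and picks T; Column would get -4.
Among 5, 8, 4, -4, the best is 8 at X. Subgame-perfect outcome: (B, X) with payoffs (8, 8).
For the simultaneous game, intersect best replies.
R's best replies: W→B; X→B; Y→M; Z→T.
Column's best replies: T→Y; M→Y; B→Y.
Only (M, Y) has each player best-responding; Nash payoffs (7, 4).
Column's commitment gain: 8 − 4 = 4.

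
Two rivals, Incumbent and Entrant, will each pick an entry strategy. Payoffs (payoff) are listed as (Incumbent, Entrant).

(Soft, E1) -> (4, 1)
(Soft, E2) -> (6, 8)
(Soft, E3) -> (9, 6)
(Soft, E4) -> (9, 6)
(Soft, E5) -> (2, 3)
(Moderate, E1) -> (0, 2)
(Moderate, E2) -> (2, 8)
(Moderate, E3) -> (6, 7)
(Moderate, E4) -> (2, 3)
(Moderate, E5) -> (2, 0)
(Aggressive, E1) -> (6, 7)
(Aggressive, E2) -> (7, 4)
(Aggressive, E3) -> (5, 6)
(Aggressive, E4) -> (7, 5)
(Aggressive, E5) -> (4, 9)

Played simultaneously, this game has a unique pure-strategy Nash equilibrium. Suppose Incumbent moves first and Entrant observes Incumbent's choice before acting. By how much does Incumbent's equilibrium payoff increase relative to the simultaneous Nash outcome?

2

Solve by backward induction (Incumbent leads).
- Soft → Entrant plays E2 (best of 1, 8, 6, 6, 3); Incumbent gets 6.
- Moderate → Entrant plays E2 (best of 2, 8, 7, 3, 0); Incumbent gets 2.
- Aggressive → Entrant plays E5 (best of 7, 4, 6, 5, 9); Incumbent gets 4.
Incumbent's induced payoffs are 6, 2, 4, so Incumbent commits to Soft. Subgame-perfect outcome: (Soft, E2) with payoffs (6, 8).
For the simultaneous game, intersect best replies.
Incumbent's best replies: E1→Aggressive; E2→Aggressive; E3→Soft; E4→Soft; E5→Aggressive.
Entrant's best replies: Soft→E2; Moderate→E2; Aggressive→E5.
The unique mutual best reply is (Aggressive, E5), giving (4, 9).
Incumbent's commitment gain: 6 − 4 = 2.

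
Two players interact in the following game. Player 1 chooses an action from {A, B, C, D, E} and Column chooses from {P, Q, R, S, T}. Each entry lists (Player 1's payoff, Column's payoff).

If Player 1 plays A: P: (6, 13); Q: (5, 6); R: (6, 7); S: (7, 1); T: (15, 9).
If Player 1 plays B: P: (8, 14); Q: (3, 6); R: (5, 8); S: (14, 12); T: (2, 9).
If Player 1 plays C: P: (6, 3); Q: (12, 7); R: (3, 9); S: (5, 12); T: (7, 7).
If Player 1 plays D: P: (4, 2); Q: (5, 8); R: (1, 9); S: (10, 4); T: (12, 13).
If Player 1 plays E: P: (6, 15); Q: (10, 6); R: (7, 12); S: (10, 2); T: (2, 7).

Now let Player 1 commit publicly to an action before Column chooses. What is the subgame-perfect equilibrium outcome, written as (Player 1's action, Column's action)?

(D, T)

Column best-responds to each possible Player 1 move:
- A: Column compares 13, 6, 7, 1, 9 and picks P; Player 1 would get 6.
- B: Column compares 14, 6, 8, 12, 9 and picks P; Player 1 would get 8.
- C: Column compares 3, 7, 9, 12, 7 and picks S; Player 1 would get 5.
- D: Column compares 2, 8, 9, 4, 13 and picks T; Player 1 would get 12.
- E: Column compares 15, 6, 12, 2, 7 and picks P; Player 1 would get 6.
Among 6, 8, 5, 12, 6, the best is 12 at D. Subgame-perfect outcome: (D, T) with payoffs (12, 13).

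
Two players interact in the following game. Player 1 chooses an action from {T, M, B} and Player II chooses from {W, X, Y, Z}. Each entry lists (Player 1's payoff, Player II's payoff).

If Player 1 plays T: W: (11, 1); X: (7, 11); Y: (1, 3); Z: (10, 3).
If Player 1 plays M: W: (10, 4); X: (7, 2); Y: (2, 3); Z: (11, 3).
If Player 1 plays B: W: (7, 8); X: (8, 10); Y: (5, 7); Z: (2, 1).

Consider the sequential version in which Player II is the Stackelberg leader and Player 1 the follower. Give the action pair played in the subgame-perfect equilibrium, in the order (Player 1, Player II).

(B, X)

Player 1 best-responds to each possible Player II move:
- W: BR = T, leader payoff 1.
- X: BR = B, leader payoff 10.
- Y: BR = B, leader payoff 7.
- Z: BR = M, leader payoff 3.
Among 1, 10, 7, 3, the best is 10 at X. Subgame-perfect outcome: (B, X) with payoffs (8, 10).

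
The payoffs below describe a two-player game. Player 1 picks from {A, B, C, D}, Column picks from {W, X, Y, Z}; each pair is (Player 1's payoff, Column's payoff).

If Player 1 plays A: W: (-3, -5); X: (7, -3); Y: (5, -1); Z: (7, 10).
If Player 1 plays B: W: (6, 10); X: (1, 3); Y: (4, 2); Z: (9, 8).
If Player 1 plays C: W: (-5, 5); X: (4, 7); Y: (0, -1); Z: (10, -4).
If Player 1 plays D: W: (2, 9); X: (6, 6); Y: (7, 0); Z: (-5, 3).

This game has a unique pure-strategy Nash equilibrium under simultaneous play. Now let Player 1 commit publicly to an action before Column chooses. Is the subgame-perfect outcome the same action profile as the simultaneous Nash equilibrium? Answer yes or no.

no

Backward induction with Player 1 moving first.
- A: Column compares -5, -3, -1, 10 and picks Z; Player 1 would get 7.
- B: Column compares 10, 3, 2, 8 and picks W; Player 1 would get 6.
- C: Column compares 5, 7, -1, -4 and picks X; Player 1 would get 4.
- D: Column compares 9, 6, 0, 3 and picks W; Player 1 would get 2.
Maximizing over 7, 6, 4, 2, Player 1 chooses A. Subgame-perfect outcome: (A, Z) with payoffs (7, 10).
Now find the simultaneous Nash equilibrium.
Player 1's best replies: W→B; X→A; Y→D; Z→C.
Column's best replies: A→Z; B→W; C→X; D→W.
Only (B, W) has each player best-responding; Nash payoffs (6, 10).
Sequential outcome (A, Z) differs from the Nash profile (B, W).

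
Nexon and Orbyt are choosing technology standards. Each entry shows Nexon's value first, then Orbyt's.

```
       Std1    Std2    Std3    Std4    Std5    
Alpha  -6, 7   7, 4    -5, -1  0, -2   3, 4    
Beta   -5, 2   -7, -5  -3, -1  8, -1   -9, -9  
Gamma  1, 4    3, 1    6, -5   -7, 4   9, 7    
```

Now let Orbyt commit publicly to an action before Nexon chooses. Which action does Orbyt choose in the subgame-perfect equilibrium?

Std5

Nexon best-responds to each possible Orbyt move:
- Std1 → Nexon plays Gamma (best of -6, -5, 1); Orbyt gets 4.
- Std2 → Nexon plays Alpha (best of 7, -7, 3); Orbyt gets 4.
- Std3 → Nexon plays Gamma (best of -5, -3, 6); Orbyt gets -5.
- Std4 → Nexon plays Beta (best of 0, 8, -7); Orbyt gets -1.
- Std5 → Nexon plays Gamma (best of 3, -9, 9); Orbyt gets 7.
Maximizing over 4, 4, -5, -1, 7, Orbyt chooses Std5. Subgame-perfect outcome: (Gamma, Std5) with payoffs (9, 7).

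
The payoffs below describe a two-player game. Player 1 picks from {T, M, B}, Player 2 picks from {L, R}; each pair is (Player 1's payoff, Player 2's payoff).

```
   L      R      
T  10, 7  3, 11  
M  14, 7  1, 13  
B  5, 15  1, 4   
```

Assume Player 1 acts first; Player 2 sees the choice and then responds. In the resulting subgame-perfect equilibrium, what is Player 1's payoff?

Player 2 best-responds to each possible Player 1 move:
- T → Player 2 plays R (best of 7, 11); Player 1 gets 3.
- M → Player 2 plays R (best of 7, 13); Player 1 gets 1.
- B → Player 2 plays L (best of 15, 4); Player 1 gets 5.
Among 3, 1, 5, the best is 5 at B. Subgame-perfect outcome: (B, L) with payoffs (5, 15).

5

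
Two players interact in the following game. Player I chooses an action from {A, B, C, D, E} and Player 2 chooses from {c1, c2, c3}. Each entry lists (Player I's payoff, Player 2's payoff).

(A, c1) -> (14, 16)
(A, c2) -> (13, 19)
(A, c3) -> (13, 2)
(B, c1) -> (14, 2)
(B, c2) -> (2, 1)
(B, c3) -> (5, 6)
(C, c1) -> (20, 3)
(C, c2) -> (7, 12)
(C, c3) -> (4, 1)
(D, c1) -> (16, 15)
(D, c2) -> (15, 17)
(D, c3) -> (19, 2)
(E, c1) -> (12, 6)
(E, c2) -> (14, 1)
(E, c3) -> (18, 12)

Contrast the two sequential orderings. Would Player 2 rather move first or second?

If Player I leads: Player 2's best replies are A→c2, B→c3, C→c2, D→c2, E→c3; Player I's induced payoffs 13, 5, 7, 15, 18; outcome (E, c3), payoffs (18, 12).
If Player 2 leads: Player I's best replies are c1→C, c2→D, c3→D; Player 2's induced payoffs 3, 17, 2; outcome (D, c2), payoffs (15, 17).
Player 2 gets 17 moving first and 12 moving second, so Player 2 prefers to move first.

first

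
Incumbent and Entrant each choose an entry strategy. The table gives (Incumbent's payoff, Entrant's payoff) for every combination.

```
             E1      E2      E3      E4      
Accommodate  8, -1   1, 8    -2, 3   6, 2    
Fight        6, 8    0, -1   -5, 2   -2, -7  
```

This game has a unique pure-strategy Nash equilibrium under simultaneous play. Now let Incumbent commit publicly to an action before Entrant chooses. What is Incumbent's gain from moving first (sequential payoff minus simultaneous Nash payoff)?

5

Solve by backward induction (Incumbent leads).
- Accommodate → Entrant plays E2 (best of -1, 8, 3, 2); Incumbent gets 1.
- Fight → Entrant plays E1 (best of 8, -1, 2, -7); Incumbent gets 6.
Incumbent's induced payoffs are 1, 6, so Incumbent commits to Fight. Subgame-perfect outcome: (Fight, E1) with payoffs (6, 8).
Under simultaneous play:
Incumbent's best replies: E1→Accommodate; E2→Accommodate; E3→Accommodate; E4→Accommodate.
Entrant's best replies: Accommodate→E2; Fight→E1.
Only (Accommodate, E2) has each player best-responding; Nash payoffs (1, 8).
Incumbent's commitment gain: 6 − 1 = 5.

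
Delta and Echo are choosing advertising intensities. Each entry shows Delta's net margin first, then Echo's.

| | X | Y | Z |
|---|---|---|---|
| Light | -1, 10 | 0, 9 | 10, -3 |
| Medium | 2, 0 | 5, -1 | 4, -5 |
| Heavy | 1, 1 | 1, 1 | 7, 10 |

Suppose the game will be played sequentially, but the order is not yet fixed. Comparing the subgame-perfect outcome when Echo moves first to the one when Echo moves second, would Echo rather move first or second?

If Delta leads: Echo's best replies are Light→X, Medium→X, Heavy→Z; Delta's induced payoffs -1, 2, 7; outcome (Heavy, Z), payoffs (7, 10).
If Echo leads: Delta's best replies are X→Medium, Y→Medium, Z→Light; Echo's induced payoffs 0, -1, -3; outcome (Medium, X), payoffs (2, 0).
Echo gets 0 moving first and 10 moving second, so Echo prefers to move second.

second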